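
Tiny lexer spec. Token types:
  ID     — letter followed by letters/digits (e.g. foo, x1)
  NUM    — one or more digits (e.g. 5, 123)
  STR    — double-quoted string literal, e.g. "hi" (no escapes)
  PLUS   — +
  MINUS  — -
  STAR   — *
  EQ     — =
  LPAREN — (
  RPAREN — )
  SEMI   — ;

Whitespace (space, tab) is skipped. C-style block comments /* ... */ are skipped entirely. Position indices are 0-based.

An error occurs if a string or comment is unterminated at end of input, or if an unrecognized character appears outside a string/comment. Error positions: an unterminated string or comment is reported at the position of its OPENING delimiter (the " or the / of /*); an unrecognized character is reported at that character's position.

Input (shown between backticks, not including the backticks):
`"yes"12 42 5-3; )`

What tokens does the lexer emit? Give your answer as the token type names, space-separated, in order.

Answer: STR NUM NUM NUM MINUS NUM SEMI RPAREN

Derivation:
pos=0: enter STRING mode
pos=0: emit STR "yes" (now at pos=5)
pos=5: emit NUM '12' (now at pos=7)
pos=8: emit NUM '42' (now at pos=10)
pos=11: emit NUM '5' (now at pos=12)
pos=12: emit MINUS '-'
pos=13: emit NUM '3' (now at pos=14)
pos=14: emit SEMI ';'
pos=16: emit RPAREN ')'
DONE. 8 tokens: [STR, NUM, NUM, NUM, MINUS, NUM, SEMI, RPAREN]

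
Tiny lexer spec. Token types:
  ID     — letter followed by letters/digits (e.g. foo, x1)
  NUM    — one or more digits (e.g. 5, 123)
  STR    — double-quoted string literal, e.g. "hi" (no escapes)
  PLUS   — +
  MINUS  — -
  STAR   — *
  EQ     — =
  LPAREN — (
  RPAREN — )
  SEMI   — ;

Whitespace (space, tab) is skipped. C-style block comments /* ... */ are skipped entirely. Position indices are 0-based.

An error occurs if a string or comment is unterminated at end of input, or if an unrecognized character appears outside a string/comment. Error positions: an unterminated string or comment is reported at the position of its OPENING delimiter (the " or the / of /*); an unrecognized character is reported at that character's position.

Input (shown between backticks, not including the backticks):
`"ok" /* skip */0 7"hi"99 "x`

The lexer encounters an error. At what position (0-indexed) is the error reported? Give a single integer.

Answer: 25

Derivation:
pos=0: enter STRING mode
pos=0: emit STR "ok" (now at pos=4)
pos=5: enter COMMENT mode (saw '/*')
exit COMMENT mode (now at pos=15)
pos=15: emit NUM '0' (now at pos=16)
pos=17: emit NUM '7' (now at pos=18)
pos=18: enter STRING mode
pos=18: emit STR "hi" (now at pos=22)
pos=22: emit NUM '99' (now at pos=24)
pos=25: enter STRING mode
pos=25: ERROR — unterminated string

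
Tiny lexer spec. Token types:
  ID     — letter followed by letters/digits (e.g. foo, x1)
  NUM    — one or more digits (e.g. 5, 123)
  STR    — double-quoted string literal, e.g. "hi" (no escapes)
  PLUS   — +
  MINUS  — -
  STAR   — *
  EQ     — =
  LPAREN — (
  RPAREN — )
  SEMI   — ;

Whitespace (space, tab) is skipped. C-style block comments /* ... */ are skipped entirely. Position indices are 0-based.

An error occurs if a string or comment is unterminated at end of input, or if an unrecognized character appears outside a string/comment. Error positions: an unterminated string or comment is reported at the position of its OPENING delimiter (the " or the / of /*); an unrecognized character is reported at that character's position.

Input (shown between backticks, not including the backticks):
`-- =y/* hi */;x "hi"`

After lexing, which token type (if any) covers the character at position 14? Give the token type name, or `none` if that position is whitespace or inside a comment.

Answer: ID

Derivation:
pos=0: emit MINUS '-'
pos=1: emit MINUS '-'
pos=3: emit EQ '='
pos=4: emit ID 'y' (now at pos=5)
pos=5: enter COMMENT mode (saw '/*')
exit COMMENT mode (now at pos=13)
pos=13: emit SEMI ';'
pos=14: emit ID 'x' (now at pos=15)
pos=16: enter STRING mode
pos=16: emit STR "hi" (now at pos=20)
DONE. 7 tokens: [MINUS, MINUS, EQ, ID, SEMI, ID, STR]
Position 14: char is 'x' -> ID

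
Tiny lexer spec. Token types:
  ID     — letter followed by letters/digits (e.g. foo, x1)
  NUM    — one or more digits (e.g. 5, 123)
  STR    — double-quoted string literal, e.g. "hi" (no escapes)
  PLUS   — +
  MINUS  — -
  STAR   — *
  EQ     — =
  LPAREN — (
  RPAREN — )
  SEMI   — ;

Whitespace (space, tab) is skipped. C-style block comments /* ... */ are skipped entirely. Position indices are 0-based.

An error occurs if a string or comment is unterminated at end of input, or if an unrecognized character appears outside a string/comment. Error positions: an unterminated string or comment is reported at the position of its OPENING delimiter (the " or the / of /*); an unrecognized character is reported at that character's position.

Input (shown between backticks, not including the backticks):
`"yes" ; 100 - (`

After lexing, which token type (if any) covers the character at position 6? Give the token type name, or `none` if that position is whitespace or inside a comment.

Answer: SEMI

Derivation:
pos=0: enter STRING mode
pos=0: emit STR "yes" (now at pos=5)
pos=6: emit SEMI ';'
pos=8: emit NUM '100' (now at pos=11)
pos=12: emit MINUS '-'
pos=14: emit LPAREN '('
DONE. 5 tokens: [STR, SEMI, NUM, MINUS, LPAREN]
Position 6: char is ';' -> SEMI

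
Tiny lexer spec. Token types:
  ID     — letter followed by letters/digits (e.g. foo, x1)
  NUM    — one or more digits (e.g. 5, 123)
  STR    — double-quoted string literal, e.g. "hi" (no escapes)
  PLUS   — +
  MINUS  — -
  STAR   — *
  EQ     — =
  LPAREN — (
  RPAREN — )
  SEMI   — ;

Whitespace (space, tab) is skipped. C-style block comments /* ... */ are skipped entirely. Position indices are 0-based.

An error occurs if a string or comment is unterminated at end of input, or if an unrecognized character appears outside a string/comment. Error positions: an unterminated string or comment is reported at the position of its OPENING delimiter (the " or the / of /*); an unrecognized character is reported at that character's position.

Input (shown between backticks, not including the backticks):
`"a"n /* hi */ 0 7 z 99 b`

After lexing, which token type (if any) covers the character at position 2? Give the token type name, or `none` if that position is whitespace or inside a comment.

pos=0: enter STRING mode
pos=0: emit STR "a" (now at pos=3)
pos=3: emit ID 'n' (now at pos=4)
pos=5: enter COMMENT mode (saw '/*')
exit COMMENT mode (now at pos=13)
pos=14: emit NUM '0' (now at pos=15)
pos=16: emit NUM '7' (now at pos=17)
pos=18: emit ID 'z' (now at pos=19)
pos=20: emit NUM '99' (now at pos=22)
pos=23: emit ID 'b' (now at pos=24)
DONE. 7 tokens: [STR, ID, NUM, NUM, ID, NUM, ID]
Position 2: char is '"' -> STR

Answer: STR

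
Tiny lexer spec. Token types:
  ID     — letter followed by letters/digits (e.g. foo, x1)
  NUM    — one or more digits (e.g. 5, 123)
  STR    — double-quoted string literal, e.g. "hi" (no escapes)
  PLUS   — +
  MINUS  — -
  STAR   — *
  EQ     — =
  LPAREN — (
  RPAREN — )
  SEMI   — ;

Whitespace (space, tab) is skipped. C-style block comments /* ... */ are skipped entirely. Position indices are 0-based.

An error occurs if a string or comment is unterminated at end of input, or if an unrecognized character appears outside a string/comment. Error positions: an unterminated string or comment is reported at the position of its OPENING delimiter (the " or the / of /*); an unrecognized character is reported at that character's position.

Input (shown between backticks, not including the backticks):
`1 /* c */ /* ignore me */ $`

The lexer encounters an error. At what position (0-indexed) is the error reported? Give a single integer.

pos=0: emit NUM '1' (now at pos=1)
pos=2: enter COMMENT mode (saw '/*')
exit COMMENT mode (now at pos=9)
pos=10: enter COMMENT mode (saw '/*')
exit COMMENT mode (now at pos=25)
pos=26: ERROR — unrecognized char '$'

Answer: 26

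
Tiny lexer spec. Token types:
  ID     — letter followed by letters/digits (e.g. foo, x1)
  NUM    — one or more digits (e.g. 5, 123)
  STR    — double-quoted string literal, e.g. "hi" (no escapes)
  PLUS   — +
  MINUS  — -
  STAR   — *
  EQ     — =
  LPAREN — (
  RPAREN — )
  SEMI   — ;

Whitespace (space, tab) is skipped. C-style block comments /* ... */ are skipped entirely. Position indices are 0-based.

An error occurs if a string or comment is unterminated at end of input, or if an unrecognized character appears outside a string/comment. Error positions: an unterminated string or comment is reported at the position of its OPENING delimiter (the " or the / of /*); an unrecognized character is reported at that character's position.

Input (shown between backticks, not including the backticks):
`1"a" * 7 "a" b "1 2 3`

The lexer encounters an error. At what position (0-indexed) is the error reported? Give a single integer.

Answer: 15

Derivation:
pos=0: emit NUM '1' (now at pos=1)
pos=1: enter STRING mode
pos=1: emit STR "a" (now at pos=4)
pos=5: emit STAR '*'
pos=7: emit NUM '7' (now at pos=8)
pos=9: enter STRING mode
pos=9: emit STR "a" (now at pos=12)
pos=13: emit ID 'b' (now at pos=14)
pos=15: enter STRING mode
pos=15: ERROR — unterminated string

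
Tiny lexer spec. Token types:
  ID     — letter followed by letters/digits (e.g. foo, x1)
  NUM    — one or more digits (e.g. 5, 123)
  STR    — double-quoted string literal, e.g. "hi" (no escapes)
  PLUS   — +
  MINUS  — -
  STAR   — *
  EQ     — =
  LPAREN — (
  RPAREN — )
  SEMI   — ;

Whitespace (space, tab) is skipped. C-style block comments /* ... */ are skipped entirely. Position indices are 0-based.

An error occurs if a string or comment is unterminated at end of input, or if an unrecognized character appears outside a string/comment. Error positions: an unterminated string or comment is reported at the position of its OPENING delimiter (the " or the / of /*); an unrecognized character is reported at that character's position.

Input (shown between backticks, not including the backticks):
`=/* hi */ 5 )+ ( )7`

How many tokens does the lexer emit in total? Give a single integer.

pos=0: emit EQ '='
pos=1: enter COMMENT mode (saw '/*')
exit COMMENT mode (now at pos=9)
pos=10: emit NUM '5' (now at pos=11)
pos=12: emit RPAREN ')'
pos=13: emit PLUS '+'
pos=15: emit LPAREN '('
pos=17: emit RPAREN ')'
pos=18: emit NUM '7' (now at pos=19)
DONE. 7 tokens: [EQ, NUM, RPAREN, PLUS, LPAREN, RPAREN, NUM]

Answer: 7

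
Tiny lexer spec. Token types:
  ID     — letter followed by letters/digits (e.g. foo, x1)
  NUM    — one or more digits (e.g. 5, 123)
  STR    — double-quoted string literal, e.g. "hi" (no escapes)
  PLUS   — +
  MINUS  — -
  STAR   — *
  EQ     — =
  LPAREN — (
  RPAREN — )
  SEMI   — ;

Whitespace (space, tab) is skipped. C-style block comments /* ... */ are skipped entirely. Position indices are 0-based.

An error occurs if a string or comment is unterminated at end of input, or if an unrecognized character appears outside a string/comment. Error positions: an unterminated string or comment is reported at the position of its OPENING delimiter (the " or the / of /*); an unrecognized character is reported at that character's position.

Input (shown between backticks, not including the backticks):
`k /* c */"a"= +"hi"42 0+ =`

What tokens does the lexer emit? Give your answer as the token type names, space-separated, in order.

Answer: ID STR EQ PLUS STR NUM NUM PLUS EQ

Derivation:
pos=0: emit ID 'k' (now at pos=1)
pos=2: enter COMMENT mode (saw '/*')
exit COMMENT mode (now at pos=9)
pos=9: enter STRING mode
pos=9: emit STR "a" (now at pos=12)
pos=12: emit EQ '='
pos=14: emit PLUS '+'
pos=15: enter STRING mode
pos=15: emit STR "hi" (now at pos=19)
pos=19: emit NUM '42' (now at pos=21)
pos=22: emit NUM '0' (now at pos=23)
pos=23: emit PLUS '+'
pos=25: emit EQ '='
DONE. 9 tokens: [ID, STR, EQ, PLUS, STR, NUM, NUM, PLUS, EQ]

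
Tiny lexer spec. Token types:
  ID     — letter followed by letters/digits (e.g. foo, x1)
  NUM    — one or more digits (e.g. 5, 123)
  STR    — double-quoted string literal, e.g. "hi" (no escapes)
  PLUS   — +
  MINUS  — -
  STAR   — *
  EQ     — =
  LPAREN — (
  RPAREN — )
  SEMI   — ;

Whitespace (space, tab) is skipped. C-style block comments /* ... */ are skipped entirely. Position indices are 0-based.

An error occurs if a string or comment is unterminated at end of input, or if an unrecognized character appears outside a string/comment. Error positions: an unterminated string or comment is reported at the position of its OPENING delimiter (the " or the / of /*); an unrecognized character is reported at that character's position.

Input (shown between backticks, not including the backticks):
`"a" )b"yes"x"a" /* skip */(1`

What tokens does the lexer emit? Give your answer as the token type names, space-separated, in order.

Answer: STR RPAREN ID STR ID STR LPAREN NUM

Derivation:
pos=0: enter STRING mode
pos=0: emit STR "a" (now at pos=3)
pos=4: emit RPAREN ')'
pos=5: emit ID 'b' (now at pos=6)
pos=6: enter STRING mode
pos=6: emit STR "yes" (now at pos=11)
pos=11: emit ID 'x' (now at pos=12)
pos=12: enter STRING mode
pos=12: emit STR "a" (now at pos=15)
pos=16: enter COMMENT mode (saw '/*')
exit COMMENT mode (now at pos=26)
pos=26: emit LPAREN '('
pos=27: emit NUM '1' (now at pos=28)
DONE. 8 tokens: [STR, RPAREN, ID, STR, ID, STR, LPAREN, NUM]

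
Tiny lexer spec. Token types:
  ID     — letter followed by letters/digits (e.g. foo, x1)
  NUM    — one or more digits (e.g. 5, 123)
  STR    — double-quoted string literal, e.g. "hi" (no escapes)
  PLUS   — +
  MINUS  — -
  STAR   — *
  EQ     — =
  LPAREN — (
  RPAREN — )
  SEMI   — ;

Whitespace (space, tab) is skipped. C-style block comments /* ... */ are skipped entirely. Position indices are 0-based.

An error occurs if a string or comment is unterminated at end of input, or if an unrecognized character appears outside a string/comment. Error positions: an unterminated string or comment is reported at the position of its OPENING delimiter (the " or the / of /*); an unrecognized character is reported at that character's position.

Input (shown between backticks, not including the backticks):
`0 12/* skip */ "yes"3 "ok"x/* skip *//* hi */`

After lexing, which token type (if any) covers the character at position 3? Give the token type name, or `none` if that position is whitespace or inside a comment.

Answer: NUM

Derivation:
pos=0: emit NUM '0' (now at pos=1)
pos=2: emit NUM '12' (now at pos=4)
pos=4: enter COMMENT mode (saw '/*')
exit COMMENT mode (now at pos=14)
pos=15: enter STRING mode
pos=15: emit STR "yes" (now at pos=20)
pos=20: emit NUM '3' (now at pos=21)
pos=22: enter STRING mode
pos=22: emit STR "ok" (now at pos=26)
pos=26: emit ID 'x' (now at pos=27)
pos=27: enter COMMENT mode (saw '/*')
exit COMMENT mode (now at pos=37)
pos=37: enter COMMENT mode (saw '/*')
exit COMMENT mode (now at pos=45)
DONE. 6 tokens: [NUM, NUM, STR, NUM, STR, ID]
Position 3: char is '2' -> NUM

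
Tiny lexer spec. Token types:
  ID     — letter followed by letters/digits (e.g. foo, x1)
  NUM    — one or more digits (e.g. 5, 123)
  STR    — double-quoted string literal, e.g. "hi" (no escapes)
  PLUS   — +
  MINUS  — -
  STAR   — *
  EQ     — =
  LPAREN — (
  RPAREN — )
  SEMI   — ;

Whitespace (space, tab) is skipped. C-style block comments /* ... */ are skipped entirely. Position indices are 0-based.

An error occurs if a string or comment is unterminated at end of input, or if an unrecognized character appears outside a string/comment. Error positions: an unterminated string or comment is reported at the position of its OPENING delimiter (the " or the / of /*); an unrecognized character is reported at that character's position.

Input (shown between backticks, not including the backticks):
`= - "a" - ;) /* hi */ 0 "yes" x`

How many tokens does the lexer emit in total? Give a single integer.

pos=0: emit EQ '='
pos=2: emit MINUS '-'
pos=4: enter STRING mode
pos=4: emit STR "a" (now at pos=7)
pos=8: emit MINUS '-'
pos=10: emit SEMI ';'
pos=11: emit RPAREN ')'
pos=13: enter COMMENT mode (saw '/*')
exit COMMENT mode (now at pos=21)
pos=22: emit NUM '0' (now at pos=23)
pos=24: enter STRING mode
pos=24: emit STR "yes" (now at pos=29)
pos=30: emit ID 'x' (now at pos=31)
DONE. 9 tokens: [EQ, MINUS, STR, MINUS, SEMI, RPAREN, NUM, STR, ID]

Answer: 9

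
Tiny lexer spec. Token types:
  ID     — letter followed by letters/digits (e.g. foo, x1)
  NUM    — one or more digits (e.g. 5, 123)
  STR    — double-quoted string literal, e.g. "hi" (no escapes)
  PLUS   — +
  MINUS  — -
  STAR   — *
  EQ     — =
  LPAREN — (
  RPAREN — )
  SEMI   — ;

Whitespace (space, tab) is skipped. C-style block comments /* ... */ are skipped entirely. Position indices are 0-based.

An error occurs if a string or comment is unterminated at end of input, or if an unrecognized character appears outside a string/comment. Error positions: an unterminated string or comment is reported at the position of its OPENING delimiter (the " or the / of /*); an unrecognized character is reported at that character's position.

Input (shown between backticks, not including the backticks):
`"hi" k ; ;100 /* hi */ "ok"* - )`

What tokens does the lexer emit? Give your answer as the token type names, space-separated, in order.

pos=0: enter STRING mode
pos=0: emit STR "hi" (now at pos=4)
pos=5: emit ID 'k' (now at pos=6)
pos=7: emit SEMI ';'
pos=9: emit SEMI ';'
pos=10: emit NUM '100' (now at pos=13)
pos=14: enter COMMENT mode (saw '/*')
exit COMMENT mode (now at pos=22)
pos=23: enter STRING mode
pos=23: emit STR "ok" (now at pos=27)
pos=27: emit STAR '*'
pos=29: emit MINUS '-'
pos=31: emit RPAREN ')'
DONE. 9 tokens: [STR, ID, SEMI, SEMI, NUM, STR, STAR, MINUS, RPAREN]

Answer: STR ID SEMI SEMI NUM STR STAR MINUS RPAREN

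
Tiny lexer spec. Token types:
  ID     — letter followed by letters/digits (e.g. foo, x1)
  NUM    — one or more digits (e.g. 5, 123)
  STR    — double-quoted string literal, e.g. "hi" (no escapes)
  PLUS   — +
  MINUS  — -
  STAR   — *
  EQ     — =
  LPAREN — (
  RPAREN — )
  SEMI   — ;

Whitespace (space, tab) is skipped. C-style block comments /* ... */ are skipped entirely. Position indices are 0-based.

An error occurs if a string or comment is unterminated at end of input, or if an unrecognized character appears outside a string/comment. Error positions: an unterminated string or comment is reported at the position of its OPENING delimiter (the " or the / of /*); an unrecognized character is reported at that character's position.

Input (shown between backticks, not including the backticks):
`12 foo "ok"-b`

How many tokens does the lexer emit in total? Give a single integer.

Answer: 5

Derivation:
pos=0: emit NUM '12' (now at pos=2)
pos=3: emit ID 'foo' (now at pos=6)
pos=7: enter STRING mode
pos=7: emit STR "ok" (now at pos=11)
pos=11: emit MINUS '-'
pos=12: emit ID 'b' (now at pos=13)
DONE. 5 tokens: [NUM, ID, STR, MINUS, ID]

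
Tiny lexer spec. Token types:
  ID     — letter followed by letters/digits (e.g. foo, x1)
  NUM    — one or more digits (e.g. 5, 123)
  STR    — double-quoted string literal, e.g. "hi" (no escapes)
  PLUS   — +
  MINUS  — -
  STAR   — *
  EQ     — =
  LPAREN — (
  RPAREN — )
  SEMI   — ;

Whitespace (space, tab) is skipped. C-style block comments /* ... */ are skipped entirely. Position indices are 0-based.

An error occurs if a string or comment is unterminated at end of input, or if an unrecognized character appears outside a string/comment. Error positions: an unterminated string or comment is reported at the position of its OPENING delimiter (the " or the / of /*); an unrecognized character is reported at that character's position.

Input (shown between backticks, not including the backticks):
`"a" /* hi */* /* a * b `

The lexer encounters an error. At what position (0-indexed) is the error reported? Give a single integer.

Answer: 14

Derivation:
pos=0: enter STRING mode
pos=0: emit STR "a" (now at pos=3)
pos=4: enter COMMENT mode (saw '/*')
exit COMMENT mode (now at pos=12)
pos=12: emit STAR '*'
pos=14: enter COMMENT mode (saw '/*')
pos=14: ERROR — unterminated comment (reached EOF)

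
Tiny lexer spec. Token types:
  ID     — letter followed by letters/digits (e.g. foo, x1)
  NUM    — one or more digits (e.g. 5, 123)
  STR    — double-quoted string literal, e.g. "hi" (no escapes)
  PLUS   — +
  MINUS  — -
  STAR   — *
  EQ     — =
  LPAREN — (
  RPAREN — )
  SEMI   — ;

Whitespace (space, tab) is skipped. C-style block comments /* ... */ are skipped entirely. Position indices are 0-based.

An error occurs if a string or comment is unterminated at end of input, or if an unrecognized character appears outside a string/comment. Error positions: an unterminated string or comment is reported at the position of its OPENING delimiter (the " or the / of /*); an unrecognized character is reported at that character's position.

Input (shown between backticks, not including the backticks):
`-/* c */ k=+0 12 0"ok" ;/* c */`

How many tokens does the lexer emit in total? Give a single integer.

pos=0: emit MINUS '-'
pos=1: enter COMMENT mode (saw '/*')
exit COMMENT mode (now at pos=8)
pos=9: emit ID 'k' (now at pos=10)
pos=10: emit EQ '='
pos=11: emit PLUS '+'
pos=12: emit NUM '0' (now at pos=13)
pos=14: emit NUM '12' (now at pos=16)
pos=17: emit NUM '0' (now at pos=18)
pos=18: enter STRING mode
pos=18: emit STR "ok" (now at pos=22)
pos=23: emit SEMI ';'
pos=24: enter COMMENT mode (saw '/*')
exit COMMENT mode (now at pos=31)
DONE. 9 tokens: [MINUS, ID, EQ, PLUS, NUM, NUM, NUM, STR, SEMI]

Answer: 9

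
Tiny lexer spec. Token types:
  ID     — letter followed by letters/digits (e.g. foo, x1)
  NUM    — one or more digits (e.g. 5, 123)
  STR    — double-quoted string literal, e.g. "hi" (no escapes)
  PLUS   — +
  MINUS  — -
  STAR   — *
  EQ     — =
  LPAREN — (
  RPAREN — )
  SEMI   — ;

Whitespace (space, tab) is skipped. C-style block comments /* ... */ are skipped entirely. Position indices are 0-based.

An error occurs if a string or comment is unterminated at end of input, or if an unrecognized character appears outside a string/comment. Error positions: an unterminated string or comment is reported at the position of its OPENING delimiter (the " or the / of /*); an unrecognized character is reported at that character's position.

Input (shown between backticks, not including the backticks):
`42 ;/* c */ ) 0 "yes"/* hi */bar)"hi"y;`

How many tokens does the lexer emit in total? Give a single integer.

pos=0: emit NUM '42' (now at pos=2)
pos=3: emit SEMI ';'
pos=4: enter COMMENT mode (saw '/*')
exit COMMENT mode (now at pos=11)
pos=12: emit RPAREN ')'
pos=14: emit NUM '0' (now at pos=15)
pos=16: enter STRING mode
pos=16: emit STR "yes" (now at pos=21)
pos=21: enter COMMENT mode (saw '/*')
exit COMMENT mode (now at pos=29)
pos=29: emit ID 'bar' (now at pos=32)
pos=32: emit RPAREN ')'
pos=33: enter STRING mode
pos=33: emit STR "hi" (now at pos=37)
pos=37: emit ID 'y' (now at pos=38)
pos=38: emit SEMI ';'
DONE. 10 tokens: [NUM, SEMI, RPAREN, NUM, STR, ID, RPAREN, STR, ID, SEMI]

Answer: 10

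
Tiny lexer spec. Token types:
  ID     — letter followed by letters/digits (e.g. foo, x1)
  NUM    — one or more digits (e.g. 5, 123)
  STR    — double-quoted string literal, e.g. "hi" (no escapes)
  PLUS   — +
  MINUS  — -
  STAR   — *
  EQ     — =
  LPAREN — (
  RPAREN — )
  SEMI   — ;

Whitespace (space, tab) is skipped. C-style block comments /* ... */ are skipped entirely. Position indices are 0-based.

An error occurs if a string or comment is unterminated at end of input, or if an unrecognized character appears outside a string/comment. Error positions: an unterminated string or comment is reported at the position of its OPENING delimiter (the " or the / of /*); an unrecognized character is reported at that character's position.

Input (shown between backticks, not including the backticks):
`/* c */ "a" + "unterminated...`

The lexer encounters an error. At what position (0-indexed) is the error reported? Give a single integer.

Answer: 14

Derivation:
pos=0: enter COMMENT mode (saw '/*')
exit COMMENT mode (now at pos=7)
pos=8: enter STRING mode
pos=8: emit STR "a" (now at pos=11)
pos=12: emit PLUS '+'
pos=14: enter STRING mode
pos=14: ERROR — unterminated string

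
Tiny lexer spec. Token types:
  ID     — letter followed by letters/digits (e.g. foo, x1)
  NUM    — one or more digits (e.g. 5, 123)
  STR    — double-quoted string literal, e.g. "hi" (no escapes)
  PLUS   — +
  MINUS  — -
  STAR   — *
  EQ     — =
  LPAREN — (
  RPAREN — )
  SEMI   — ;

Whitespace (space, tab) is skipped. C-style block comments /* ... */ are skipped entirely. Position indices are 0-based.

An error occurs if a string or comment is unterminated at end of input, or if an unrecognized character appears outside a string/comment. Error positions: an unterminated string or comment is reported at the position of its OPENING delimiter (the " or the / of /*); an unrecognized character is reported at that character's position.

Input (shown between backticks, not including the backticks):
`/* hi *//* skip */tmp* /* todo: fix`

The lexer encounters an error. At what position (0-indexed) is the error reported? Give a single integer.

pos=0: enter COMMENT mode (saw '/*')
exit COMMENT mode (now at pos=8)
pos=8: enter COMMENT mode (saw '/*')
exit COMMENT mode (now at pos=18)
pos=18: emit ID 'tmp' (now at pos=21)
pos=21: emit STAR '*'
pos=23: enter COMMENT mode (saw '/*')
pos=23: ERROR — unterminated comment (reached EOF)

Answer: 23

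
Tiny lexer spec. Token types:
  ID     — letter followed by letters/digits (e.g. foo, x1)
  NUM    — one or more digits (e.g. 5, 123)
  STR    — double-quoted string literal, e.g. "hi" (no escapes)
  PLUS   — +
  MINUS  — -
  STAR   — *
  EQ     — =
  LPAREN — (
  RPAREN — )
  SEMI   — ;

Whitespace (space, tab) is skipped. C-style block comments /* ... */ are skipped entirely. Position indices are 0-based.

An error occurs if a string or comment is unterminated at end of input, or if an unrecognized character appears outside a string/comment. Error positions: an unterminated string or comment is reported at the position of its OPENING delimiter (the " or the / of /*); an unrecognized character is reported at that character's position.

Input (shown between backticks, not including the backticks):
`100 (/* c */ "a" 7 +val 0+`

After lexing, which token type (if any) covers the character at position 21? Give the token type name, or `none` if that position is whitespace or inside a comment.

Answer: ID

Derivation:
pos=0: emit NUM '100' (now at pos=3)
pos=4: emit LPAREN '('
pos=5: enter COMMENT mode (saw '/*')
exit COMMENT mode (now at pos=12)
pos=13: enter STRING mode
pos=13: emit STR "a" (now at pos=16)
pos=17: emit NUM '7' (now at pos=18)
pos=19: emit PLUS '+'
pos=20: emit ID 'val' (now at pos=23)
pos=24: emit NUM '0' (now at pos=25)
pos=25: emit PLUS '+'
DONE. 8 tokens: [NUM, LPAREN, STR, NUM, PLUS, ID, NUM, PLUS]
Position 21: char is 'a' -> ID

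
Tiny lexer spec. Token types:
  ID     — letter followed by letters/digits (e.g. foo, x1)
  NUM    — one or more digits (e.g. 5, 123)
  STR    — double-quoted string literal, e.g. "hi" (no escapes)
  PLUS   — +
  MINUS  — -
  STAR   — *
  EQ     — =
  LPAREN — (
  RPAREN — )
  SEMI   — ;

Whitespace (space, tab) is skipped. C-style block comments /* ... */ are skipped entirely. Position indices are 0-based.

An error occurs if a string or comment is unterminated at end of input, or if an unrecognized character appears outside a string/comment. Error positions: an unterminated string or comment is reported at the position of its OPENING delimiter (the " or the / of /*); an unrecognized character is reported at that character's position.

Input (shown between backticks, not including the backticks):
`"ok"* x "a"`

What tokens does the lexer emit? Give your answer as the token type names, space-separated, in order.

pos=0: enter STRING mode
pos=0: emit STR "ok" (now at pos=4)
pos=4: emit STAR '*'
pos=6: emit ID 'x' (now at pos=7)
pos=8: enter STRING mode
pos=8: emit STR "a" (now at pos=11)
DONE. 4 tokens: [STR, STAR, ID, STR]

Answer: STR STAR ID STR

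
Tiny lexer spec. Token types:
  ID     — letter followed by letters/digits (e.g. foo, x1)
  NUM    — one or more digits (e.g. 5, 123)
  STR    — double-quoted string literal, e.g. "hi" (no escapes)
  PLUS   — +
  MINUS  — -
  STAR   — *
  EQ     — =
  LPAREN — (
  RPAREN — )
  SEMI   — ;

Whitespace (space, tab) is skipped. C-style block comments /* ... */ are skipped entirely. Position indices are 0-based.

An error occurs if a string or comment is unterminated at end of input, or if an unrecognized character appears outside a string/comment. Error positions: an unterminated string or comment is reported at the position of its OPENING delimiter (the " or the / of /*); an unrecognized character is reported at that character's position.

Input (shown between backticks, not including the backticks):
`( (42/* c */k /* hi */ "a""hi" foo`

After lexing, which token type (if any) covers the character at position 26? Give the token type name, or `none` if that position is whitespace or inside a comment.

Answer: STR

Derivation:
pos=0: emit LPAREN '('
pos=2: emit LPAREN '('
pos=3: emit NUM '42' (now at pos=5)
pos=5: enter COMMENT mode (saw '/*')
exit COMMENT mode (now at pos=12)
pos=12: emit ID 'k' (now at pos=13)
pos=14: enter COMMENT mode (saw '/*')
exit COMMENT mode (now at pos=22)
pos=23: enter STRING mode
pos=23: emit STR "a" (now at pos=26)
pos=26: enter STRING mode
pos=26: emit STR "hi" (now at pos=30)
pos=31: emit ID 'foo' (now at pos=34)
DONE. 7 tokens: [LPAREN, LPAREN, NUM, ID, STR, STR, ID]
Position 26: char is '"' -> STR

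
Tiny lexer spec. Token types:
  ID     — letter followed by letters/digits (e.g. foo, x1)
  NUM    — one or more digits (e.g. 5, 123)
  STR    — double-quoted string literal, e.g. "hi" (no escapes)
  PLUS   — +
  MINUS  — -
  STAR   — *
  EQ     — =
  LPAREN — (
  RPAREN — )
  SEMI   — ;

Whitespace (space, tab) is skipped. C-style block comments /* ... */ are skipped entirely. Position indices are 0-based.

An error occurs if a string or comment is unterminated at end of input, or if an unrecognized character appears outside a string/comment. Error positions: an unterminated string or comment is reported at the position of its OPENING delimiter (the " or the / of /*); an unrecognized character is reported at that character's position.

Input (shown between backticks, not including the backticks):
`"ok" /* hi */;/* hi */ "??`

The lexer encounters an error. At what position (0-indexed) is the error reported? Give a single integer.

Answer: 23

Derivation:
pos=0: enter STRING mode
pos=0: emit STR "ok" (now at pos=4)
pos=5: enter COMMENT mode (saw '/*')
exit COMMENT mode (now at pos=13)
pos=13: emit SEMI ';'
pos=14: enter COMMENT mode (saw '/*')
exit COMMENT mode (now at pos=22)
pos=23: enter STRING mode
pos=23: ERROR — unterminated string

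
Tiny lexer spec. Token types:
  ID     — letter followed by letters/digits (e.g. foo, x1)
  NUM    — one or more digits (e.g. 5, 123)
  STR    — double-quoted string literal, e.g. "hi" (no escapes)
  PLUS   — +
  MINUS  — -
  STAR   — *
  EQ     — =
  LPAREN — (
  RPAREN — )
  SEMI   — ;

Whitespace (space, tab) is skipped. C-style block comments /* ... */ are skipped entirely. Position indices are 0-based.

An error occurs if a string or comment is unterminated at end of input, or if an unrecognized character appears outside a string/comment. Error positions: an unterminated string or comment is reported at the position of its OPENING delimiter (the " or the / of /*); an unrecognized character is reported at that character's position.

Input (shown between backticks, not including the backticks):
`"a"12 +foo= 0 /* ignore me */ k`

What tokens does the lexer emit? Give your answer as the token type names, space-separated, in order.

pos=0: enter STRING mode
pos=0: emit STR "a" (now at pos=3)
pos=3: emit NUM '12' (now at pos=5)
pos=6: emit PLUS '+'
pos=7: emit ID 'foo' (now at pos=10)
pos=10: emit EQ '='
pos=12: emit NUM '0' (now at pos=13)
pos=14: enter COMMENT mode (saw '/*')
exit COMMENT mode (now at pos=29)
pos=30: emit ID 'k' (now at pos=31)
DONE. 7 tokens: [STR, NUM, PLUS, ID, EQ, NUM, ID]

Answer: STR NUM PLUS ID EQ NUM ID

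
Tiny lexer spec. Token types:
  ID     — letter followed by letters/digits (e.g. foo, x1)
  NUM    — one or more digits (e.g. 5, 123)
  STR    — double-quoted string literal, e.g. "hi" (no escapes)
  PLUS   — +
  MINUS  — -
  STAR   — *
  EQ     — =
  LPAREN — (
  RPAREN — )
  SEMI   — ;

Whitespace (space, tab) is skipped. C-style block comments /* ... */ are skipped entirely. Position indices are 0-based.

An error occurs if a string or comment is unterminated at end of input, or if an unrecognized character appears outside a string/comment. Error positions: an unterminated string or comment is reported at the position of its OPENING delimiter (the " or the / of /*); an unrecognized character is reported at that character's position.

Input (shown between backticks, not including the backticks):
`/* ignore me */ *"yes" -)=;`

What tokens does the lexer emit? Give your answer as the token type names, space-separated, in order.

Answer: STAR STR MINUS RPAREN EQ SEMI

Derivation:
pos=0: enter COMMENT mode (saw '/*')
exit COMMENT mode (now at pos=15)
pos=16: emit STAR '*'
pos=17: enter STRING mode
pos=17: emit STR "yes" (now at pos=22)
pos=23: emit MINUS '-'
pos=24: emit RPAREN ')'
pos=25: emit EQ '='
pos=26: emit SEMI ';'
DONE. 6 tokens: [STAR, STR, MINUS, RPAREN, EQ, SEMI]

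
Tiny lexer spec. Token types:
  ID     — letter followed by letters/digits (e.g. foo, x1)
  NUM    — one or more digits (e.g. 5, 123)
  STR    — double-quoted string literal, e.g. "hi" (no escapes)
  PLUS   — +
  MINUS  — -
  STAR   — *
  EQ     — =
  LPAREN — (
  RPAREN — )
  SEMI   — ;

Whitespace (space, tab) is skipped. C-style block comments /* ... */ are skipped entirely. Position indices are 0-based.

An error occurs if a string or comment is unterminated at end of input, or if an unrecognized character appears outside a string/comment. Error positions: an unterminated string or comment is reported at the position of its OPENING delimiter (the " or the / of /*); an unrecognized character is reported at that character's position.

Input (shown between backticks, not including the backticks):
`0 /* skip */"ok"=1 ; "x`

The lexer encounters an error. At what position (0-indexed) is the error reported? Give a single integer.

Answer: 21

Derivation:
pos=0: emit NUM '0' (now at pos=1)
pos=2: enter COMMENT mode (saw '/*')
exit COMMENT mode (now at pos=12)
pos=12: enter STRING mode
pos=12: emit STR "ok" (now at pos=16)
pos=16: emit EQ '='
pos=17: emit NUM '1' (now at pos=18)
pos=19: emit SEMI ';'
pos=21: enter STRING mode
pos=21: ERROR — unterminated string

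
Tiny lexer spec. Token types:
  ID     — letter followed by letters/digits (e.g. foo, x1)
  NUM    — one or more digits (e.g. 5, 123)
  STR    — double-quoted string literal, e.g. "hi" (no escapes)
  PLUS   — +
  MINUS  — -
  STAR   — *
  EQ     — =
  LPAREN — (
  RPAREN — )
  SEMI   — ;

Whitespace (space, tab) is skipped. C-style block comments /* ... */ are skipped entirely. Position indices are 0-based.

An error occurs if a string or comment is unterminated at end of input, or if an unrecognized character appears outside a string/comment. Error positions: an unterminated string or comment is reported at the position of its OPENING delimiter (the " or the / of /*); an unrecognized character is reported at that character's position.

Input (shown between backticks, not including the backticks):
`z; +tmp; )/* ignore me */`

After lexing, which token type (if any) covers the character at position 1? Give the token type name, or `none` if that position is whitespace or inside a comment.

pos=0: emit ID 'z' (now at pos=1)
pos=1: emit SEMI ';'
pos=3: emit PLUS '+'
pos=4: emit ID 'tmp' (now at pos=7)
pos=7: emit SEMI ';'
pos=9: emit RPAREN ')'
pos=10: enter COMMENT mode (saw '/*')
exit COMMENT mode (now at pos=25)
DONE. 6 tokens: [ID, SEMI, PLUS, ID, SEMI, RPAREN]
Position 1: char is ';' -> SEMI

Answer: SEMI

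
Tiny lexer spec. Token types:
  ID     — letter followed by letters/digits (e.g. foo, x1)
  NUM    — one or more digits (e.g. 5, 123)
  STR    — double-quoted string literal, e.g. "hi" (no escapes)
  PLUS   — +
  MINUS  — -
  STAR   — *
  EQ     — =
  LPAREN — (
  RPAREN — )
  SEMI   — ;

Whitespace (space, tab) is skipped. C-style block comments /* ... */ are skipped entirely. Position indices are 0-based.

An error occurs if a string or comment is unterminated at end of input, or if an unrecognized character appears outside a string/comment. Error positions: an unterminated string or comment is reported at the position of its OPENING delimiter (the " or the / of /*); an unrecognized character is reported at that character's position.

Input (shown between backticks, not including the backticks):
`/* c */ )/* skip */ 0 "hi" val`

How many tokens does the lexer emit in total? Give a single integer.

Answer: 4

Derivation:
pos=0: enter COMMENT mode (saw '/*')
exit COMMENT mode (now at pos=7)
pos=8: emit RPAREN ')'
pos=9: enter COMMENT mode (saw '/*')
exit COMMENT mode (now at pos=19)
pos=20: emit NUM '0' (now at pos=21)
pos=22: enter STRING mode
pos=22: emit STR "hi" (now at pos=26)
pos=27: emit ID 'val' (now at pos=30)
DONE. 4 tokens: [RPAREN, NUM, STR, ID]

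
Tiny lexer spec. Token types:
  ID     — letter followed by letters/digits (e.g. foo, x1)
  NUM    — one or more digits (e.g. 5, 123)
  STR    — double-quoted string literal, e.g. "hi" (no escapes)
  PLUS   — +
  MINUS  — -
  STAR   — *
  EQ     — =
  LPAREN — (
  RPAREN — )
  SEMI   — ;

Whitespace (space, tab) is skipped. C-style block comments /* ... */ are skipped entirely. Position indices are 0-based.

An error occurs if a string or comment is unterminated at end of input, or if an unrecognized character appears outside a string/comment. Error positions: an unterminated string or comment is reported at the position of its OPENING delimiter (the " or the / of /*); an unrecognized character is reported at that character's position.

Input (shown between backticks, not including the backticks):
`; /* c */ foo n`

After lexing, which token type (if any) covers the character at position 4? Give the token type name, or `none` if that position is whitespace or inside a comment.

Answer: none

Derivation:
pos=0: emit SEMI ';'
pos=2: enter COMMENT mode (saw '/*')
exit COMMENT mode (now at pos=9)
pos=10: emit ID 'foo' (now at pos=13)
pos=14: emit ID 'n' (now at pos=15)
DONE. 3 tokens: [SEMI, ID, ID]
Position 4: char is ' ' -> none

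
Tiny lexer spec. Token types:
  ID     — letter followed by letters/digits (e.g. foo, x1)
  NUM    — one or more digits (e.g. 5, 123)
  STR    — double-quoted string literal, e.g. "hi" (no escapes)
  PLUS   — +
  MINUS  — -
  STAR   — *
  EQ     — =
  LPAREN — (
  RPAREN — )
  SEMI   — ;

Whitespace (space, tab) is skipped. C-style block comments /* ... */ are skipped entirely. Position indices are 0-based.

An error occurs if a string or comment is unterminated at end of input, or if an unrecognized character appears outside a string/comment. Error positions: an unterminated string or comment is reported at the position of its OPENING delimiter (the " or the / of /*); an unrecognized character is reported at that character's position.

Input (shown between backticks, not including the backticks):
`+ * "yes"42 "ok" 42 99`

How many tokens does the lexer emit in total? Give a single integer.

pos=0: emit PLUS '+'
pos=2: emit STAR '*'
pos=4: enter STRING mode
pos=4: emit STR "yes" (now at pos=9)
pos=9: emit NUM '42' (now at pos=11)
pos=12: enter STRING mode
pos=12: emit STR "ok" (now at pos=16)
pos=17: emit NUM '42' (now at pos=19)
pos=20: emit NUM '99' (now at pos=22)
DONE. 7 tokens: [PLUS, STAR, STR, NUM, STR, NUM, NUM]

Answer: 7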